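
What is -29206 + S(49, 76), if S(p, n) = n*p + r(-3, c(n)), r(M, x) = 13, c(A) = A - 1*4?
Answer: -25469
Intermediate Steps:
c(A) = -4 + A (c(A) = A - 4 = -4 + A)
S(p, n) = 13 + n*p (S(p, n) = n*p + 13 = 13 + n*p)
-29206 + S(49, 76) = -29206 + (13 + 76*49) = -29206 + (13 + 3724) = -29206 + 3737 = -25469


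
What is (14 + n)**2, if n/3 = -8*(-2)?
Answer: 3844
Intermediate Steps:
n = 48 (n = 3*(-8*(-2)) = 3*16 = 48)
(14 + n)**2 = (14 + 48)**2 = 62**2 = 3844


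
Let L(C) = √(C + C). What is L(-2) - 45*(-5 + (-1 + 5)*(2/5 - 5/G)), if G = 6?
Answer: 303 + 2*I ≈ 303.0 + 2.0*I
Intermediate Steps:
L(C) = √2*√C (L(C) = √(2*C) = √2*√C)
L(-2) - 45*(-5 + (-1 + 5)*(2/5 - 5/G)) = √2*√(-2) - 45*(-5 + (-1 + 5)*(2/5 - 5/6)) = √2*(I*√2) - 45*(-5 + 4*(2*(⅕) - 5*⅙)) = 2*I - 45*(-5 + 4*(⅖ - ⅚)) = 2*I - 45*(-5 + 4*(-13/30)) = 2*I - 45*(-5 - 26/15) = 2*I - 45*(-101/15) = 2*I + 303 = 303 + 2*I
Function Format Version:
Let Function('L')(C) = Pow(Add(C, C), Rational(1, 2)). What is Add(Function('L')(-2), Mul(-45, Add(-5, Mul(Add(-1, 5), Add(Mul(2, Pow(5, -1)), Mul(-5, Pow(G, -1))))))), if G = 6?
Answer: Add(303, Mul(2, I)) ≈ Add(303.00, Mul(2.0000, I))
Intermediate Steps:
Function('L')(C) = Mul(Pow(2, Rational(1, 2)), Pow(C, Rational(1, 2))) (Function('L')(C) = Pow(Mul(2, C), Rational(1, 2)) = Mul(Pow(2, Rational(1, 2)), Pow(C, Rational(1, 2))))
Add(Function('L')(-2), Mul(-45, Add(-5, Mul(Add(-1, 5), Add(Mul(2, Pow(5, -1)), Mul(-5, Pow(G, -1))))))) = Add(Mul(Pow(2, Rational(1, 2)), Pow(-2, Rational(1, 2))), Mul(-45, Add(-5, Mul(Add(-1, 5), Add(Mul(2, Pow(5, -1)), Mul(-5, Pow(6, -1))))))) = Add(Mul(Pow(2, Rational(1, 2)), Mul(I, Pow(2, Rational(1, 2)))), Mul(-45, Add(-5, Mul(4, Add(Mul(2, Rational(1, 5)), Mul(-5, Rational(1, 6))))))) = Add(Mul(2, I), Mul(-45, Add(-5, Mul(4, Add(Rational(2, 5), Rational(-5, 6)))))) = Add(Mul(2, I), Mul(-45, Add(-5, Mul(4, Rational(-13, 30))))) = Add(Mul(2, I), Mul(-45, Add(-5, Rational(-26, 15)))) = Add(Mul(2, I), Mul(-45, Rational(-101, 15))) = Add(Mul(2, I), 303) = Add(303, Mul(2, I))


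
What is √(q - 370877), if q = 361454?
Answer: 3*I*√1047 ≈ 97.072*I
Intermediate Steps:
√(q - 370877) = √(361454 - 370877) = √(-9423) = 3*I*√1047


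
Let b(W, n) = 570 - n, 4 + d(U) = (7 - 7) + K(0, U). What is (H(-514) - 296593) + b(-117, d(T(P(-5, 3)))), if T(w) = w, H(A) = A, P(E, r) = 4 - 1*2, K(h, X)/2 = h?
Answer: -296533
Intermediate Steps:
K(h, X) = 2*h
P(E, r) = 2 (P(E, r) = 4 - 2 = 2)
d(U) = -4 (d(U) = -4 + ((7 - 7) + 2*0) = -4 + (0 + 0) = -4 + 0 = -4)
(H(-514) - 296593) + b(-117, d(T(P(-5, 3)))) = (-514 - 296593) + (570 - 1*(-4)) = -297107 + (570 + 4) = -297107 + 574 = -296533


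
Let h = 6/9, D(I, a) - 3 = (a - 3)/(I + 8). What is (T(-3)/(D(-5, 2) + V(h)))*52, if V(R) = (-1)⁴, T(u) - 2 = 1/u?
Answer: 260/11 ≈ 23.636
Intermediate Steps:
D(I, a) = 3 + (-3 + a)/(8 + I) (D(I, a) = 3 + (a - 3)/(I + 8) = 3 + (-3 + a)/(8 + I))
h = ⅔ (h = 6*(⅑) = ⅔ ≈ 0.66667)
T(u) = 2 + 1/u
V(R) = 1
(T(-3)/(D(-5, 2) + V(h)))*52 = ((2 + 1/(-3))/((21 + 2 + 3*(-5))/(8 - 5) + 1))*52 = ((2 - ⅓)/((21 + 2 - 15)/3 + 1))*52 = (5/(3*((⅓)*8 + 1)))*52 = (5/(3*(8/3 + 1)))*52 = (5/(3*(11/3)))*52 = ((5/3)*(3/11))*52 = (5/11)*52 = 260/11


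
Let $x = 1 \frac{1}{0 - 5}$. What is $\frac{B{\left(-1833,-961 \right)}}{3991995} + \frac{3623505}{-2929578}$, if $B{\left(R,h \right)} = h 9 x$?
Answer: $- \frac{2677767825639}{2165714949650} \approx -1.2364$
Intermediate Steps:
$x = - \frac{1}{5}$ ($x = 1 \frac{1}{-5} = 1 \left(- \frac{1}{5}\right) = - \frac{1}{5} \approx -0.2$)
$B{\left(R,h \right)} = - \frac{9 h}{5}$ ($B{\left(R,h \right)} = h 9 \left(- \frac{1}{5}\right) = 9 h \left(- \frac{1}{5}\right) = - \frac{9 h}{5}$)
$\frac{B{\left(-1833,-961 \right)}}{3991995} + \frac{3623505}{-2929578} = \frac{\left(- \frac{9}{5}\right) \left(-961\right)}{3991995} + \frac{3623505}{-2929578} = \frac{8649}{5} \cdot \frac{1}{3991995} + 3623505 \left(- \frac{1}{2929578}\right) = \frac{961}{2217775} - \frac{1207835}{976526} = - \frac{2677767825639}{2165714949650}$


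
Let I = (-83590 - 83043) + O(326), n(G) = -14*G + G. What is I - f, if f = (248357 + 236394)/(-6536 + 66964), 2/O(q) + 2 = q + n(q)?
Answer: -19706566712403/118257596 ≈ -1.6664e+5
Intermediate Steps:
n(G) = -13*G
O(q) = 2/(-2 - 12*q) (O(q) = 2/(-2 + (q - 13*q)) = 2/(-2 - 12*q))
I = -326100782/1957 (I = (-83590 - 83043) - 1/(1 + 6*326) = -166633 - 1/(1 + 1956) = -166633 - 1/1957 = -326100782/1957 ≈ -1.6663e+5)
f = 484751/60428 ≈ 8.0220
I - f = -326100782/1957 - 1*484751/60428 = -326100782/1957 - 484751/60428 = -19706566712403/118257596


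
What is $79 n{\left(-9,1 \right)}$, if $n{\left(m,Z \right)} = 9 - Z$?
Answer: $632$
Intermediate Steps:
$79 n{\left(-9,1 \right)} = 79 \left(9 - 1\right) = 79 \cdot 8 = 632$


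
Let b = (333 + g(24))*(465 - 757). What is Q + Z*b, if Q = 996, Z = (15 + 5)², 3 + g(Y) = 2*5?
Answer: -39711004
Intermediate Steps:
g(Y) = 7 (g(Y) = -3 + 2*5 = -3 + 10 = 7)
Z = 400 (Z = 20² = 400)
b = -99280 (b = (333 + 7)*(465 - 757) = 340*(-292) = -99280)
Q + Z*b = 996 + 400*(-99280) = 996 - 39712000 = -39711004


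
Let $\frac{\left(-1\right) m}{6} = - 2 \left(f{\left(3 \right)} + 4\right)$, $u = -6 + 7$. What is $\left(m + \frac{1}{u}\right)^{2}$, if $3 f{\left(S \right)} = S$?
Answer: $3721$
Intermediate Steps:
$f{\left(S \right)} = \frac{S}{3}$
$u = 1$
$m = 60$ ($m = - 6 \left(- 2 \left(\frac{1}{3} \cdot 3 + 4\right)\right) = - 6 \left(- 2 \left(1 + 4\right)\right) = - 6 \left(\left(-2\right) 5\right) = \left(-6\right) \left(-10\right) = 60$)
$\left(m + \frac{1}{u}\right)^{2} = \left(60 + 1^{-1}\right)^{2} = \left(60 + 1\right)^{2} = 61^{2} = 3721$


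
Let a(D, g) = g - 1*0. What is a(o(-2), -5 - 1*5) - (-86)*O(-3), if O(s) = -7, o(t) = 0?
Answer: -612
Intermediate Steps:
a(D, g) = g (a(D, g) = g + 0 = g)
a(o(-2), -5 - 1*5) - (-86)*O(-3) = (-5 - 1*5) - (-86)*(-7) = (-5 - 5) - 86*7 = -10 - 602 = -612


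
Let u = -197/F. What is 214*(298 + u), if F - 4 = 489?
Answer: 31397438/493 ≈ 63687.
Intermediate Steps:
F = 493 (F = 4 + 489 = 493)
u = -197/493 ≈ -0.39959
214*(298 + u) = 214*(298 - 197/493) = 214*(146717/493) = 31397438/493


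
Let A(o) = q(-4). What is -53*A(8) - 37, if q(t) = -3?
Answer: 122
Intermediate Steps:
A(o) = -3
-53*A(8) - 37 = -53*(-3) - 37 = 159 - 37 = 122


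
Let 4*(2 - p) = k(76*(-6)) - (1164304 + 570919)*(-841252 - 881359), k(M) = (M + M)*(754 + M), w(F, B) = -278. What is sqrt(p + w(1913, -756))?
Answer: I*sqrt(2989113956581)/2 ≈ 8.6445e+5*I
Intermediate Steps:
k(M) = 2*M*(754 + M) (k(M) = (2*M)*(754 + M) = 2*M*(754 + M))
p = -2989113955469/4 (p = 2 - (2*(76*(-6))*(754 + 76*(-6)) - (1164304 + 570919)*(-841252 - 881359))/4 = 2 - (2*(-456)*(754 - 456) - 1735223*(-1722611))/4 = 2 - (2*(-456)*298 - 1*(-2989114227253))/4 = 2 - (-271776 + 2989114227253)/4 = 2 - 1/4*2989113955477 = 2 - 2989113955477/4 = -2989113955469/4 ≈ -7.4728e+11)
sqrt(p + w(1913, -756)) = sqrt(-2989113955469/4 - 278) = sqrt(-2989113956581/4) = I*sqrt(2989113956581)/2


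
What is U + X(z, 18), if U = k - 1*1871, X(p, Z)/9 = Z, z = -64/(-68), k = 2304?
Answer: 595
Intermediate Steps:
z = 16/17 (z = -64*(-1/68) = 16/17 ≈ 0.94118)
X(p, Z) = 9*Z
U = 433 (U = 2304 - 1*1871 = 2304 - 1871 = 433)
U + X(z, 18) = 433 + 9*18 = 433 + 162 = 595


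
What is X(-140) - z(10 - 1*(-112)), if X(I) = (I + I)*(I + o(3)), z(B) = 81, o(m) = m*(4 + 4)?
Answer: 32399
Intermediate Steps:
o(m) = 8*m (o(m) = m*8 = 8*m)
X(I) = 2*I*(24 + I) (X(I) = (I + I)*(I + 8*3) = (2*I)*(I + 24) = (2*I)*(24 + I) = 2*I*(24 + I))
X(-140) - z(10 - 1*(-112)) = 2*(-140)*(24 - 140) - 1*81 = 2*(-140)*(-116) - 81 = 32480 - 81 = 32399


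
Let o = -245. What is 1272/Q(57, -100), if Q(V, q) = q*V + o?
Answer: -1272/5945 ≈ -0.21396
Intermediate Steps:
Q(V, q) = -245 + V*q (Q(V, q) = q*V - 245 = V*q - 245 = -245 + V*q)
1272/Q(57, -100) = 1272/(-245 + 57*(-100)) = 1272/(-245 - 5700) = 1272/(-5945) = 1272*(-1/5945) = -1272/5945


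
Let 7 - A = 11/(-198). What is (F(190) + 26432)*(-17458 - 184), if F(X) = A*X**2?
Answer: -44638458796/9 ≈ -4.9598e+9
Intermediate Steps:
A = 127/18 (A = 7 - 11/(-198) = 7 - 11*(-1)/198 = 7 - 1*(-1/18) = 7 + 1/18 = 127/18 ≈ 7.0556)
F(X) = 127*X**2/18
(F(190) + 26432)*(-17458 - 184) = ((127/18)*190**2 + 26432)*(-17458 - 184) = ((127/18)*36100 + 26432)*(-17642) = (2292350/9 + 26432)*(-17642) = (2530238/9)*(-17642) = -44638458796/9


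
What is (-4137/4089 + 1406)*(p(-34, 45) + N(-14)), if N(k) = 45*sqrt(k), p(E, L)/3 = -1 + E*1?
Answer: -201074895/1363 + 86174955*I*sqrt(14)/1363 ≈ -1.4752e+5 + 2.3656e+5*I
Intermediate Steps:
p(E, L) = -3 + 3*E (p(E, L) = 3*(-1 + E*1) = 3*(-1 + E) = -3 + 3*E)
(-4137/4089 + 1406)*(p(-34, 45) + N(-14)) = (-4137/4089 + 1406)*((-3 + 3*(-34)) + 45*sqrt(-14)) = (-4137*1/4089 + 1406)*((-3 - 102) + 45*(I*sqrt(14))) = (-1379/1363 + 1406)*(-105 + 45*I*sqrt(14)) = 1914999*(-105 + 45*I*sqrt(14))/1363 = -201074895/1363 + 86174955*I*sqrt(14)/1363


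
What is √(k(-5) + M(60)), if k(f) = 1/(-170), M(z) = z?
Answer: √1733830/170 ≈ 7.7456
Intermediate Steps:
k(f) = -1/170
√(k(-5) + M(60)) = √(-1/170 + 60) = √(10199/170) = √1733830/170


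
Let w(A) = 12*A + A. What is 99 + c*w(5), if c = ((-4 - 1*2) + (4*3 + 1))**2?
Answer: 3284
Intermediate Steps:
c = 49 (c = ((-4 - 2) + (12 + 1))**2 = (-6 + 13)**2 = 7**2 = 49)
w(A) = 13*A
99 + c*w(5) = 99 + 49*(13*5) = 99 + 49*65 = 99 + 3185 = 3284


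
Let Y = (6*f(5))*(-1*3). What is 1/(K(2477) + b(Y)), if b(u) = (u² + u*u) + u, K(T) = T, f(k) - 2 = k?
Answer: 1/34103 ≈ 2.9323e-5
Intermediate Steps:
f(k) = 2 + k
Y = -126 (Y = (6*(2 + 5))*(-1*3) = (6*7)*(-3) = 42*(-3) = -126)
b(u) = u + 2*u² (b(u) = (u² + u²) + u = 2*u² + u = u + 2*u²)
1/(K(2477) + b(Y)) = 1/(2477 - 126*(1 + 2*(-126))) = 1/(2477 - 126*(1 - 252)) = 1/(2477 - 126*(-251)) = 1/(2477 + 31626) = 1/34103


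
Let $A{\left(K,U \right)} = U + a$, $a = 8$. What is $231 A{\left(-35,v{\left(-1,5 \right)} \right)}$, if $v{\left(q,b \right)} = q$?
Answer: $1617$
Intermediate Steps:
$A{\left(K,U \right)} = 8 + U$ ($A{\left(K,U \right)} = U + 8 = 8 + U$)
$231 A{\left(-35,v{\left(-1,5 \right)} \right)} = 231 \left(8 - 1\right) = 231 \cdot 7 = 1617$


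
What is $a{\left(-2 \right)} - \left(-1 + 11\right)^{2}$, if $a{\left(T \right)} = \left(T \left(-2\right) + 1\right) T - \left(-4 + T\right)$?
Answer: $-104$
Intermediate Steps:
$a{\left(T \right)} = 4 - T + T \left(1 - 2 T\right)$ ($a{\left(T \right)} = \left(- 2 T + 1\right) T - \left(-4 + T\right) = \left(1 - 2 T\right) T - \left(-4 + T\right) = T \left(1 - 2 T\right) - \left(-4 + T\right) = 4 - T + T \left(1 - 2 T\right)$)
$a{\left(-2 \right)} - \left(-1 + 11\right)^{2} = \left(4 - 2 \left(-2\right)^{2}\right) - \left(-1 + 11\right)^{2} = \left(4 - 8\right) - 10^{2} = \left(4 - 8\right) - 100 = -4 - 100 = -104$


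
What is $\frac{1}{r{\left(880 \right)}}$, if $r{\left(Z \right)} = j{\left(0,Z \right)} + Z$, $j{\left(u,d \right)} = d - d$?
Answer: $\frac{1}{880} \approx 0.0011364$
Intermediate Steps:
$j{\left(u,d \right)} = 0$
$r{\left(Z \right)} = Z$ ($r{\left(Z \right)} = 0 + Z = Z$)
$\frac{1}{r{\left(880 \right)}} = \frac{1}{880}$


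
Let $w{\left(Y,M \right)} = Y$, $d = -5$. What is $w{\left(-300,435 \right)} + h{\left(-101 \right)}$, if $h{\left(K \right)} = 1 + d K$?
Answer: $206$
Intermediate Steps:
$h{\left(K \right)} = 1 - 5 K$
$w{\left(-300,435 \right)} + h{\left(-101 \right)} = -300 + \left(1 - -505\right) = -300 + \left(1 + 505\right) = -300 + 506 = 206$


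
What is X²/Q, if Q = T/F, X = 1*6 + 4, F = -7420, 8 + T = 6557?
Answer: -742000/6549 ≈ -113.30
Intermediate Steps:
T = 6549 (T = -8 + 6557 = 6549)
X = 10 (X = 6 + 4 = 10)
Q = -6549/7420 (Q = 6549/(-7420) = 6549*(-1/7420) = -6549/7420 ≈ -0.88261)
X²/Q = 10²/(-6549/7420) = 100*(-7420/6549) = -742000/6549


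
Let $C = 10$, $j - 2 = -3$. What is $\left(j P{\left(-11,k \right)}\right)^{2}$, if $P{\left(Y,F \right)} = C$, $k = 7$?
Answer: $100$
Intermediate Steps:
$j = -1$ ($j = 2 - 3 = -1$)
$P{\left(Y,F \right)} = 10$
$\left(j P{\left(-11,k \right)}\right)^{2} = \left(\left(-1\right) 10\right)^{2} = \left(-10\right)^{2} = 100$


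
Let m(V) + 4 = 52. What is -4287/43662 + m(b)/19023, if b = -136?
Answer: -8828425/92286914 ≈ -0.095663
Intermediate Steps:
m(V) = 48 (m(V) = -4 + 52 = 48)
-4287/43662 + m(b)/19023 = -4287/43662 + 48/19023 = -4287*1/43662 + 48*(1/19023) = -1429/14554 + 16/6341 = -8828425/92286914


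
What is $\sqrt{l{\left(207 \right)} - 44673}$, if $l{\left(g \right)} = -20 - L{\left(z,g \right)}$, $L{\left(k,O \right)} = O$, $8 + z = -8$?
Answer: $10 i \sqrt{449} \approx 211.9 i$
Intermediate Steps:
$z = -16$ ($z = -8 - 8 = -16$)
$l{\left(g \right)} = -20 - g$
$\sqrt{l{\left(207 \right)} - 44673} = \sqrt{\left(-20 - 207\right) - 44673} = \sqrt{-227 - 44673} = \sqrt{-44900} = 10 i \sqrt{449}$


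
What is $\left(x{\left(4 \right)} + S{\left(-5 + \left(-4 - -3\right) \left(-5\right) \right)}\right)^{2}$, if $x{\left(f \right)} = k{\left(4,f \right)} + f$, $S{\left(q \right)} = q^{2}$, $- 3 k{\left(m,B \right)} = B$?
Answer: $\frac{64}{9} \approx 7.1111$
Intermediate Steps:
$k{\left(m,B \right)} = - \frac{B}{3}$
$x{\left(f \right)} = \frac{2 f}{3}$ ($x{\left(f \right)} = - \frac{f}{3} + f = \frac{2 f}{3}$)
$\left(x{\left(4 \right)} + S{\left(-5 + \left(-4 - -3\right) \left(-5\right) \right)}\right)^{2} = \left(\frac{2}{3} \cdot 4 + \left(-5 + \left(-4 - -3\right) \left(-5\right)\right)^{2}\right)^{2} = \left(\frac{8}{3} + \left(-5 + \left(-4 + 3\right) \left(-5\right)\right)^{2}\right)^{2} = \left(\frac{8}{3} + \left(-5 - -5\right)^{2}\right)^{2} = \left(\frac{8}{3} + \left(-5 + 5\right)^{2}\right)^{2} = \left(\frac{8}{3} + 0^{2}\right)^{2} = \left(\frac{8}{3} + 0\right)^{2} = \left(\frac{8}{3}\right)^{2} = \frac{64}{9}$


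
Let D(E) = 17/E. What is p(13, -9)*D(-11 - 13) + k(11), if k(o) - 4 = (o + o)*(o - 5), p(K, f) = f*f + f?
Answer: 85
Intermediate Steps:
p(K, f) = f + f**2 (p(K, f) = f**2 + f = f + f**2)
k(o) = 4 + 2*o*(-5 + o) (k(o) = 4 + (o + o)*(o - 5) = 4 + (2*o)*(-5 + o) = 4 + 2*o*(-5 + o))
p(13, -9)*D(-11 - 13) + k(11) = (-9*(1 - 9))*(17/(-11 - 13)) + (4 - 10*11 + 2*11**2) = (-9*(-8))*(17/(-24)) + (4 - 110 + 2*121) = 72*(17*(-1/24)) + (4 - 110 + 242) = 72*(-17/24) + 136 = -51 + 136 = 85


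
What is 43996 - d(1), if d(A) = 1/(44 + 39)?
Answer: 3651667/83 ≈ 43996.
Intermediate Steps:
d(A) = 1/83
43996 - d(1) = 43996 - 1*1/83 = 43996 - 1/83 = 3651667/83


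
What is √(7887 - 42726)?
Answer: 21*I*√79 ≈ 186.65*I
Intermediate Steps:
√(7887 - 42726) = √(-34839) = 21*I*√79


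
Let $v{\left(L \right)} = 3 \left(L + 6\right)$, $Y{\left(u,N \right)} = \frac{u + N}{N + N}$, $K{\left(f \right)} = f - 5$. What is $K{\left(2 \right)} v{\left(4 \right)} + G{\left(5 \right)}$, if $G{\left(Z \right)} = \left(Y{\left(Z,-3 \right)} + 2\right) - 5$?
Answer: $- \frac{280}{3} \approx -93.333$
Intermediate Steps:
$K{\left(f \right)} = -5 + f$
$Y{\left(u,N \right)} = \frac{N + u}{2 N}$
$v{\left(L \right)} = 18 + 3 L$ ($v{\left(L \right)} = 3 \left(6 + L\right) = 18 + 3 L$)
$G{\left(Z \right)} = - \frac{5}{2} - \frac{Z}{6}$ ($G{\left(Z \right)} = \left(\frac{-3 + Z}{2 \left(-3\right)} + 2\right) - 5 = \left(\frac{1}{2} \left(- \frac{1}{3}\right) \left(-3 + Z\right) + 2\right) - 5 = \left(\left(\frac{1}{2} - \frac{Z}{6}\right) + 2\right) - 5 = \left(\frac{5}{2} - \frac{Z}{6}\right) - 5 = - \frac{5}{2} - \frac{Z}{6}$)
$K{\left(2 \right)} v{\left(4 \right)} + G{\left(5 \right)} = \left(-5 + 2\right) \left(18 + 3 \cdot 4\right) - \frac{10}{3} = - 3 \left(18 + 12\right) - \frac{10}{3} = \left(-3\right) 30 - \frac{10}{3} = -90 - \frac{10}{3} = - \frac{280}{3}$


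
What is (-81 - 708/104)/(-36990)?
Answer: 761/320580 ≈ 0.0023738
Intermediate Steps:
(-81 - 708/104)/(-36990) = (-81 - 708/104)*(-1/36990) = (-81 - 12*59/104)*(-1/36990) = (-81 - 177/26)*(-1/36990) = -2283/26*(-1/36990) = 761/320580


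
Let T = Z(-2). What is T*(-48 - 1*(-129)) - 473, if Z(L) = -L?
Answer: -311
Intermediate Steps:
T = 2 (T = -1*(-2) = 2)
T*(-48 - 1*(-129)) - 473 = 2*(-48 - 1*(-129)) - 473 = 2*(-48 + 129) - 473 = 2*81 - 473 = 162 - 473 = -311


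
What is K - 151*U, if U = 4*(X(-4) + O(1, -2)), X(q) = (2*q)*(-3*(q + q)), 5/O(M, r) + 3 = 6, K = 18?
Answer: 344938/3 ≈ 1.1498e+5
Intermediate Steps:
O(M, r) = 5/3 (O(M, r) = 5/(-3 + 6) = 5/3)
X(q) = -12*q**2 (X(q) = (2*q)*(-6*q) = -12*q**2)
U = -2284/3 (U = 4*(-12*(-4)**2 + 5/3) = 4*(-12*16 + 5/3) = 4*(-192 + 5/3) = 4*(-571/3) = -2284/3 ≈ -761.33)
K - 151*U = 18 - 151*(-2284/3) = 18 + 344884/3 = 344938/3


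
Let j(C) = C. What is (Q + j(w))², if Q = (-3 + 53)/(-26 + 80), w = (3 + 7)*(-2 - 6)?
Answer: 4558225/729 ≈ 6252.7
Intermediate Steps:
w = -80 (w = 10*(-8) = -80)
Q = 25/27 (Q = 50/54 = 50*(1/54) = 25/27 ≈ 0.92593)
(Q + j(w))² = (25/27 - 80)² = (-2135/27)² = 4558225/729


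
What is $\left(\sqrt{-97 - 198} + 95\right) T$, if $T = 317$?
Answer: $30115 + 317 i \sqrt{295} \approx 30115.0 + 5444.7 i$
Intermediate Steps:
$\left(\sqrt{-97 - 198} + 95\right) T = \left(\sqrt{-97 - 198} + 95\right) 317 = \left(\sqrt{-295} + 95\right) 317 = \left(i \sqrt{295} + 95\right) 317 = \left(95 + i \sqrt{295}\right) 317 = 30115 + 317 i \sqrt{295}$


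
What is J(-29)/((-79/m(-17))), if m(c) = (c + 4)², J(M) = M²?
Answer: -142129/79 ≈ -1799.1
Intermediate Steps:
m(c) = (4 + c)²
J(-29)/((-79/m(-17))) = (-29)²/((-79/(4 - 17)²)) = 841/((-79/((-13)²))) = 841/((-79/169)) = 841/((-79*1/169)) = 841/(-79/169) = 841*(-169/79) = -142129/79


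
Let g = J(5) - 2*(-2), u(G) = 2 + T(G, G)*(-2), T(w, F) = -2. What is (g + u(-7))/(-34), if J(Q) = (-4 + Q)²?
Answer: -11/34 ≈ -0.32353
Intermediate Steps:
u(G) = 6 (u(G) = 2 - 2*(-2) = 2 + 4 = 6)
g = 5 (g = (-4 + 5)² - 2*(-2) = 1² + 4 = 1 + 4 = 5)
(g + u(-7))/(-34) = (5 + 6)/(-34) = 11*(-1/34) = -11/34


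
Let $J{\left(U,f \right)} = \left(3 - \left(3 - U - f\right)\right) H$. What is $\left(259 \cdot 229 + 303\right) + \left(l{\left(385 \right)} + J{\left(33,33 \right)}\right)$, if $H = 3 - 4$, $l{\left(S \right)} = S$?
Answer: $59933$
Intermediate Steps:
$H = -1$ ($H = 3 - 4 = -1$)
$J{\left(U,f \right)} = - U - f$ ($J{\left(U,f \right)} = \left(3 - \left(3 - U - f\right)\right) \left(-1\right) = \left(3 + \left(-3 + U + f\right)\right) \left(-1\right) = \left(U + f\right) \left(-1\right) = - U - f$)
$\left(259 \cdot 229 + 303\right) + \left(l{\left(385 \right)} + J{\left(33,33 \right)}\right) = \left(259 \cdot 229 + 303\right) + \left(385 - 66\right) = \left(59311 + 303\right) + \left(385 - 66\right) = 59614 + \left(385 - 66\right) = 59614 + 319 = 59933$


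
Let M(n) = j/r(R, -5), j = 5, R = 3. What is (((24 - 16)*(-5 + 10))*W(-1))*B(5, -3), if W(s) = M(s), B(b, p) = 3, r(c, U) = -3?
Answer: -200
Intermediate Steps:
M(n) = -5/3 (M(n) = 5/(-3) = 5*(-1/3) = -5/3)
W(s) = -5/3
(((24 - 16)*(-5 + 10))*W(-1))*B(5, -3) = (((24 - 16)*(-5 + 10))*(-5/3))*3 = ((8*5)*(-5/3))*3 = (40*(-5/3))*3 = -200/3*3 = -200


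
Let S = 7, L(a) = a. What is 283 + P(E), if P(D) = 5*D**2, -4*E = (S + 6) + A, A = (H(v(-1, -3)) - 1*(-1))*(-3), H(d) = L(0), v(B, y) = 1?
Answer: 1257/4 ≈ 314.25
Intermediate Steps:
H(d) = 0
A = -3 (A = (0 - 1*(-1))*(-3) = (0 + 1)*(-3) = 1*(-3) = -3)
E = -5/2 (E = -((7 + 6) - 3)/4 = -(13 - 3)/4 = -1/4*10 = -5/2 ≈ -2.5000)
283 + P(E) = 283 + 5*(-5/2)**2 = 283 + 5*(25/4) = 283 + 125/4 = 1257/4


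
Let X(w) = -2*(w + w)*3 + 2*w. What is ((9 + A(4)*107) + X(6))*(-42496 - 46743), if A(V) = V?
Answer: -33643103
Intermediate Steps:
X(w) = -10*w (X(w) = -4*w*3 + 2*w = -12*w + 2*w = -10*w)
((9 + A(4)*107) + X(6))*(-42496 - 46743) = ((9 + 4*107) - 10*6)*(-42496 - 46743) = ((9 + 428) - 60)*(-89239) = (437 - 60)*(-89239) = 377*(-89239) = -33643103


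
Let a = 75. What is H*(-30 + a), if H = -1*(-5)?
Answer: 225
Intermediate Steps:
H = 5
H*(-30 + a) = 5*(-30 + 75) = 5*45 = 225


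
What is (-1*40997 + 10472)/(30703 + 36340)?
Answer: -30525/67043 ≈ -0.45530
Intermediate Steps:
(-1*40997 + 10472)/(30703 + 36340) = (-40997 + 10472)/67043 = -30525*1/67043 = -30525/67043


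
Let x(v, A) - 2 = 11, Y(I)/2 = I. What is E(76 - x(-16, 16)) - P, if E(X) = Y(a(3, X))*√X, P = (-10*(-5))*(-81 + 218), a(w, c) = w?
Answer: -6850 + 18*√7 ≈ -6802.4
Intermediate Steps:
Y(I) = 2*I
x(v, A) = 13 (x(v, A) = 2 + 11 = 13)
P = 6850 (P = 50*137 = 6850)
E(X) = 6*√X (E(X) = (2*3)*√X = 6*√X)
E(76 - x(-16, 16)) - P = 6*√(76 - 1*13) - 1*6850 = 6*√(76 - 13) - 6850 = 6*√63 - 6850 = 6*(3*√7) - 6850 = 18*√7 - 6850 = -6850 + 18*√7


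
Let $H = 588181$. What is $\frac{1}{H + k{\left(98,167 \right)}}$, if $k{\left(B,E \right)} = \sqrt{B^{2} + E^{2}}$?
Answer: $\frac{588181}{345956851268} - \frac{\sqrt{37493}}{345956851268} \approx 1.6996 \cdot 10^{-6}$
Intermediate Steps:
$\frac{1}{H + k{\left(98,167 \right)}} = \frac{1}{588181 + \sqrt{98^{2} + 167^{2}}} = \frac{1}{588181 + \sqrt{9604 + 27889}} = \frac{1}{588181 + \sqrt{37493}}$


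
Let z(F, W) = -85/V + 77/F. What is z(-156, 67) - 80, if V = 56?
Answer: -179113/2184 ≈ -82.011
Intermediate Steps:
z(F, W) = -85/56 + 77/F
z(-156, 67) - 80 = (-85/56 + 77/(-156)) - 80 = (-85/56 + 77*(-1/156)) - 80 = (-85/56 - 77/156) - 80 = -4393/2184 - 80 = -179113/2184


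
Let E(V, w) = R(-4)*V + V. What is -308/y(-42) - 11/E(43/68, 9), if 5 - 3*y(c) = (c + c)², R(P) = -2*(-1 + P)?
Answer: -39976/27563 ≈ -1.4503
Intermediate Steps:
R(P) = 2 - 2*P
E(V, w) = 11*V (E(V, w) = (2 - 2*(-4))*V + V = (2 + 8)*V + V = 10*V + V = 11*V)
y(c) = 5/3 - 4*c²/3 (y(c) = 5/3 - (c + c)²/3 = 5/3 - 4*c²/3)
-308/y(-42) - 11/E(43/68, 9) = -308/(5/3 - 4/3*(-42)²) - 11/(11*(43/68)) = -308/(5/3 - 4/3*1764) - 11/(11*(43*(1/68))) = -308/(5/3 - 2352) - 11/(11*(43/68)) = -308/(-7051/3) - 11/473/68 = -308*(-3/7051) - 11*68/473 = 84/641 - 68/43 = -39976/27563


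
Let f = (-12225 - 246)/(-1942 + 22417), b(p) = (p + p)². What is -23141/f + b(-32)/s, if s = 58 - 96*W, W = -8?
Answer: 65236628761/1716841 ≈ 37998.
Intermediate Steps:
b(p) = 4*p² (b(p) = (2*p)² = 4*p²)
f = -4157/6825 (f = -12471/20475 = -12471*1/20475 = -4157/6825 ≈ -0.60908)
s = 826 (s = 58 - 96*(-8) = 58 + 768 = 826)
-23141/f + b(-32)/s = -23141/(-4157/6825) + (4*(-32)²)/826 = -23141*(-6825/4157) + (4*1024)*(1/826) = 157937325/4157 + 4096*(1/826) = 157937325/4157 + 2048/413 = 65236628761/1716841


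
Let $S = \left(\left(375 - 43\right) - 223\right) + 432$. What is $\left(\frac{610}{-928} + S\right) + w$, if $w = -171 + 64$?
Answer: $\frac{201071}{464} \approx 433.34$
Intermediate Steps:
$w = -107$
$S = 541$ ($S = \left(332 - 223\right) + 432 = 109 + 432 = 541$)
$\left(\frac{610}{-928} + S\right) + w = \left(\frac{610}{-928} + 541\right) - 107 = \left(610 \left(- \frac{1}{928}\right) + 541\right) - 107 = \left(- \frac{305}{464} + 541\right) - 107 = \frac{250719}{464} - 107 = \frac{201071}{464}$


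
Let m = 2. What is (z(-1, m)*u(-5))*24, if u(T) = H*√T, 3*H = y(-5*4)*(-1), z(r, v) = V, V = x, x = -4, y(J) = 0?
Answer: 0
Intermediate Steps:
V = -4
z(r, v) = -4
H = 0 (H = (0*(-1))/3 = (⅓)*0 = 0)
u(T) = 0 (u(T) = 0*√T = 0)
(z(-1, m)*u(-5))*24 = -4*0*24 = 0*24 = 0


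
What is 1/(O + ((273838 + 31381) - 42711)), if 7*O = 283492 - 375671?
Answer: 7/1745377 ≈ 4.0106e-6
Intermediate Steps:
O = -92179/7 (O = (283492 - 375671)/7 = (⅐)*(-92179) = -92179/7 ≈ -13168.)
1/(O + ((273838 + 31381) - 42711)) = 1/(-92179/7 + ((273838 + 31381) - 42711)) = 1/(-92179/7 + (305219 - 42711)) = 1/(-92179/7 + 262508) = 1/(1745377/7) = 7/1745377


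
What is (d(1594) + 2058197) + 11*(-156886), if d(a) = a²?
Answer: 2873287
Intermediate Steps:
(d(1594) + 2058197) + 11*(-156886) = (1594² + 2058197) + 11*(-156886) = (2540836 + 2058197) - 1725746 = 4599033 - 1725746 = 2873287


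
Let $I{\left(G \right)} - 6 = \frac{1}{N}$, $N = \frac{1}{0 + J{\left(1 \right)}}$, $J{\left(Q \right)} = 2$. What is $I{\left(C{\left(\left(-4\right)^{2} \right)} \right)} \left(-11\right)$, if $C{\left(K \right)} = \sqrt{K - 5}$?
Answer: $-88$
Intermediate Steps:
$C{\left(K \right)} = \sqrt{-5 + K}$
$N = \frac{1}{2}$ ($N = \frac{1}{0 + 2} = \frac{1}{2} \approx 0.5$)
$I{\left(G \right)} = 8$ ($I{\left(G \right)} = 6 + \frac{1}{\frac{1}{2}} = 6 + 2 = 8$)
$I{\left(C{\left(\left(-4\right)^{2} \right)} \right)} \left(-11\right) = 8 \left(-11\right) = -88$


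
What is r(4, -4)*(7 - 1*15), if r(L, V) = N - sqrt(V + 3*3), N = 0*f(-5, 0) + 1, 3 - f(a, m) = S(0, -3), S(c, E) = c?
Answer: -8 + 8*sqrt(5) ≈ 9.8885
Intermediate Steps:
f(a, m) = 3 (f(a, m) = 3 - 1*0 = 3 + 0 = 3)
N = 1 (N = 0*3 + 1 = 0 + 1 = 1)
r(L, V) = 1 - sqrt(9 + V) (r(L, V) = 1 - sqrt(V + 3*3) = 1 - sqrt(V + 9) = 1 - sqrt(9 + V))
r(4, -4)*(7 - 1*15) = (1 - sqrt(9 - 4))*(7 - 1*15) = (1 - sqrt(5))*(7 - 15) = (1 - sqrt(5))*(-8) = -8 + 8*sqrt(5)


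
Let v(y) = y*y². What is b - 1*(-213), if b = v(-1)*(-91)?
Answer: 304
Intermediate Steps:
v(y) = y³
b = 91 (b = (-1)³*(-91) = -1*(-91) = 91)
b - 1*(-213) = 91 - 1*(-213) = 91 + 213 = 304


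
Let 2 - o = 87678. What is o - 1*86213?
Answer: -173889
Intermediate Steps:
o = -87676 (o = 2 - 1*87678 = 2 - 87678 = -87676)
o - 1*86213 = -87676 - 1*86213 = -87676 - 86213 = -173889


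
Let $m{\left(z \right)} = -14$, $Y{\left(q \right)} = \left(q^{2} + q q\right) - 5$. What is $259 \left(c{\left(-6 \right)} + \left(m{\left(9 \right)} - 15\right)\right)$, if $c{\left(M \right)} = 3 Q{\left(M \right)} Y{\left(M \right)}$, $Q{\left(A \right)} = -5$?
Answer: $-267806$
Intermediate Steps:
$Y{\left(q \right)} = -5 + 2 q^{2}$ ($Y{\left(q \right)} = \left(q^{2} + q^{2}\right) - 5 = 2 q^{2} - 5 = -5 + 2 q^{2}$)
$c{\left(M \right)} = 75 - 30 M^{2}$ ($c{\left(M \right)} = 3 \left(-5\right) \left(-5 + 2 M^{2}\right) = - 15 \left(-5 + 2 M^{2}\right) = 75 - 30 M^{2}$)
$259 \left(c{\left(-6 \right)} + \left(m{\left(9 \right)} - 15\right)\right) = 259 \left(\left(75 - 30 \left(-6\right)^{2}\right) - 29\right) = 259 \left(\left(75 - 1080\right) - 29\right) = 259 \left(-1005 - 29\right) = 259 \left(-1034\right) = -267806$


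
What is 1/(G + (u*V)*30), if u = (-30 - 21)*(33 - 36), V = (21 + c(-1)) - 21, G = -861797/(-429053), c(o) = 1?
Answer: 429053/1970215067 ≈ 0.00021777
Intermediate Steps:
G = 861797/429053 (G = -861797*(-1/429053) = 861797/429053 ≈ 2.0086)
V = 1 (V = (21 + 1) - 21 = 22 - 21 = 1)
u = 153 (u = -51*(-3) = 153)
1/(G + (u*V)*30) = 1/(861797/429053 + (153*1)*30) = 1/(861797/429053 + 153*30) = 1/(861797/429053 + 4590) = 1/(1970215067/429053) = 429053/1970215067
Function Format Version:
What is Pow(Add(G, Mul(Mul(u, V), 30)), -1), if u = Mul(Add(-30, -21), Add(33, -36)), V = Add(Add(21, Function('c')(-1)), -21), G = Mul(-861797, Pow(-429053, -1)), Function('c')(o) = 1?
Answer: Rational(429053, 1970215067) ≈ 0.00021777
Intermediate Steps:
G = Rational(861797, 429053) (G = Mul(-861797, Rational(-1, 429053)) = Rational(861797, 429053) ≈ 2.0086)
V = 1 (V = Add(Add(21, 1), -21) = Add(22, -21) = 1)
u = 153 (u = Mul(-51, -3) = 153)
Pow(Add(G, Mul(Mul(u, V), 30)), -1) = Pow(Add(Rational(861797, 429053), Mul(Mul(153, 1), 30)), -1) = Pow(Add(Rational(861797, 429053), Mul(153, 30)), -1) = Pow(Add(Rational(861797, 429053), 4590), -1) = Pow(Rational(1970215067, 429053), -1) = Rational(429053, 1970215067)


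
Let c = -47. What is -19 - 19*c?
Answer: 874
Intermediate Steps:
-19 - 19*c = -19 - 19*(-47) = -19 + 893 = 874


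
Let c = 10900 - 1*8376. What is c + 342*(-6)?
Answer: 472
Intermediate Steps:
c = 2524 (c = 10900 - 8376 = 2524)
c + 342*(-6) = 2524 + 342*(-6) = 2524 - 2052 = 472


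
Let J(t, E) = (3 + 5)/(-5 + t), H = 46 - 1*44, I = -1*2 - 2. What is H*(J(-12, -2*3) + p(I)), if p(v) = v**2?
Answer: 528/17 ≈ 31.059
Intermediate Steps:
I = -4 (I = -2 - 2 = -4)
H = 2 (H = 46 - 44 = 2)
J(t, E) = 8/(-5 + t)
H*(J(-12, -2*3) + p(I)) = 2*(8/(-5 - 12) + (-4)**2) = 2*(8/(-17) + 16) = 2*(8*(-1/17) + 16) = 2*(-8/17 + 16) = 2*(264/17) = 528/17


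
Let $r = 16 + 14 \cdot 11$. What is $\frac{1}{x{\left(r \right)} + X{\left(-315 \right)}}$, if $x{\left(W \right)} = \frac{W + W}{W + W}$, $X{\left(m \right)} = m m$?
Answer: $\frac{1}{99226} \approx 1.0078 \cdot 10^{-5}$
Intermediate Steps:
$X{\left(m \right)} = m^{2}$
$r = 170$ ($r = 16 + 154 = 170$)
$x{\left(W \right)} = 1$ ($x{\left(W \right)} = \frac{2 W}{2 W} = 2 W \frac{1}{2 W} = 1$)
$\frac{1}{x{\left(r \right)} + X{\left(-315 \right)}} = \frac{1}{1 + \left(-315\right)^{2}} = \frac{1}{1 + 99225} = \frac{1}{99226}$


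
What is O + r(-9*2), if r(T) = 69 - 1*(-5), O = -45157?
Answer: -45083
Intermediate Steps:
r(T) = 74 (r(T) = 69 + 5 = 74)
O + r(-9*2) = -45157 + 74 = -45083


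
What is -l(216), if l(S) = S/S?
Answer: -1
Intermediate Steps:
l(S) = 1
-l(216) = -1*1 = -1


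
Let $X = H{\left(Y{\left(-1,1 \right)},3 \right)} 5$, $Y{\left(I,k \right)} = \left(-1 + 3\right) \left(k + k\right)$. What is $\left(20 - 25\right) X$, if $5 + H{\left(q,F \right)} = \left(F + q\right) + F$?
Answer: $-125$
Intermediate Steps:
$Y{\left(I,k \right)} = 4 k$ ($Y{\left(I,k \right)} = 2 \cdot 2 k = 4 k$)
$H{\left(q,F \right)} = -5 + q + 2 F$ ($H{\left(q,F \right)} = -5 + \left(\left(F + q\right) + F\right) = -5 + \left(q + 2 F\right) = -5 + q + 2 F$)
$X = 25$ ($X = \left(-5 + 4 \cdot 1 + 2 \cdot 3\right) 5 = \left(-5 + 4 + 6\right) 5 = 5 \cdot 5 = 25$)
$\left(20 - 25\right) X = \left(20 - 25\right) 25 = \left(-5\right) 25 = -125$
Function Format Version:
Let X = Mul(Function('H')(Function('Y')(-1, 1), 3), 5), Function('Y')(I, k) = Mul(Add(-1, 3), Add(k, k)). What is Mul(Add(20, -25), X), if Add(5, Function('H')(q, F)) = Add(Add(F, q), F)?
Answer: -125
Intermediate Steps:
Function('Y')(I, k) = Mul(4, k) (Function('Y')(I, k) = Mul(2, Mul(2, k)) = Mul(4, k))
Function('H')(q, F) = Add(-5, q, Mul(2, F)) (Function('H')(q, F) = Add(-5, Add(Add(F, q), F)) = Add(-5, Add(q, Mul(2, F))) = Add(-5, q, Mul(2, F)))
X = 25 (X = Mul(Add(-5, Mul(4, 1), Mul(2, 3)), 5) = Mul(Add(-5, 4, 6), 5) = Mul(5, 5) = 25)
Mul(Add(20, -25), X) = Mul(Add(20, -25), 25) = Mul(-5, 25) = -125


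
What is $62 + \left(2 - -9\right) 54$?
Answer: $656$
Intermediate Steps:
$62 + \left(2 - -9\right) 54 = 62 + \left(2 + 9\right) 54 = 62 + 11 \cdot 54 = 62 + 594 = 656$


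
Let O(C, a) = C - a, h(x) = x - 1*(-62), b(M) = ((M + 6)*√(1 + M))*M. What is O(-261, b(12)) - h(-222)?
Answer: -101 - 216*√13 ≈ -879.80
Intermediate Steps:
b(M) = M*√(1 + M)*(6 + M) (b(M) = ((6 + M)*√(1 + M))*M = (√(1 + M)*(6 + M))*M = M*√(1 + M)*(6 + M))
h(x) = 62 + x (h(x) = x + 62 = 62 + x)
O(-261, b(12)) - h(-222) = (-261 - 12*√(1 + 12)*(6 + 12)) - (62 - 222) = (-261 - 12*√13*18) - 1*(-160) = (-261 - 216*√13) + 160 = -101 - 216*√13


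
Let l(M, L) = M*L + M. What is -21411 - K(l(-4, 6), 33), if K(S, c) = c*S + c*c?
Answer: -21576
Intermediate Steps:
l(M, L) = M + L*M (l(M, L) = L*M + M = M + L*M)
K(S, c) = c**2 + S*c (K(S, c) = S*c + c**2 = c**2 + S*c)
-21411 - K(l(-4, 6), 33) = -21411 - 33*(-4*(1 + 6) + 33) = -21411 - 33*(-4*7 + 33) = -21411 - 33*(-28 + 33) = -21411 - 33*5 = -21411 - 1*165 = -21411 - 165 = -21576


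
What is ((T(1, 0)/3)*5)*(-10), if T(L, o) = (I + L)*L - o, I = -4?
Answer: 50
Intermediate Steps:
T(L, o) = -o + L*(-4 + L) (T(L, o) = (-4 + L)*L - o = L*(-4 + L) - o = -o + L*(-4 + L))
((T(1, 0)/3)*5)*(-10) = (((1² - 1*0 - 4*1)/3)*5)*(-10) = (((1 + 0 - 4)*(⅓))*5)*(-10) = (-3*⅓*5)*(-10) = -1*5*(-10) = -5*(-10) = 50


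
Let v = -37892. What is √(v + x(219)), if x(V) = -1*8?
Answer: 10*I*√379 ≈ 194.68*I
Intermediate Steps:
x(V) = -8
√(v + x(219)) = √(-37892 - 8) = √(-37900) = 10*I*√379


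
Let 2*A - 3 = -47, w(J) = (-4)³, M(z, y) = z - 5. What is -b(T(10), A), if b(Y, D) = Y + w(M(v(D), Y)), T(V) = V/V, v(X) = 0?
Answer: 63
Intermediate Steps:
M(z, y) = -5 + z
T(V) = 1
w(J) = -64
A = -22 (A = 3/2 + (½)*(-47) = 3/2 - 47/2 = -22)
b(Y, D) = -64 + Y (b(Y, D) = Y - 64 = -64 + Y)
-b(T(10), A) = -(-64 + 1) = -1*(-63) = 63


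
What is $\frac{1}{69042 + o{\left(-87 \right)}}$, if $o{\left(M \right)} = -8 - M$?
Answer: $\frac{1}{69121} \approx 1.4467 \cdot 10^{-5}$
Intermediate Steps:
$\frac{1}{69042 + o{\left(-87 \right)}} = \frac{1}{69042 - -79} = \frac{1}{69042 + \left(-8 + 87\right)} = \frac{1}{69042 + 79} = \frac{1}{69121}$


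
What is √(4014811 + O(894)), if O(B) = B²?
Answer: √4814047 ≈ 2194.1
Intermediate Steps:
√(4014811 + O(894)) = √(4014811 + 894²) = √(4014811 + 799236) = √4814047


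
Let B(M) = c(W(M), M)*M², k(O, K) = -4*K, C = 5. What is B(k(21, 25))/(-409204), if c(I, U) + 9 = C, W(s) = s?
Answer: 10000/102301 ≈ 0.097751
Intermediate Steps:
c(I, U) = -4 (c(I, U) = -9 + 5 = -4)
B(M) = -4*M²
B(k(21, 25))/(-409204) = -4*(-4*25)²/(-409204) = -4*(-100)²*(-1/409204) = -4*10000*(-1/409204) = -40000*(-1/409204) = 10000/102301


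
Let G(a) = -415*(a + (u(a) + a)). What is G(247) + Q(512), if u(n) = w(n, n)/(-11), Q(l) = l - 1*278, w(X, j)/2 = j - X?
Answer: -204776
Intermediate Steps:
w(X, j) = -2*X + 2*j (w(X, j) = 2*(j - X) = -2*X + 2*j)
Q(l) = -278 + l (Q(l) = l - 278 = -278 + l)
u(n) = 0 (u(n) = (-2*n + 2*n)/(-11) = 0*(-1/11) = 0)
G(a) = -830*a (G(a) = -415*(a + (0 + a)) = -415*(a + a) = -830*a)
G(247) + Q(512) = -830*247 + (-278 + 512) = -205010 + 234 = -204776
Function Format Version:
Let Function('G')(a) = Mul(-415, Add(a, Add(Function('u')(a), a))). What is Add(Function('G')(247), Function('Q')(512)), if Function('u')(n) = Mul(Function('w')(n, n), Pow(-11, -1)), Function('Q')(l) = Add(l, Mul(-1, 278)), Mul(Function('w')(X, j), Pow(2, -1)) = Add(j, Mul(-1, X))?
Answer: -204776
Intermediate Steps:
Function('w')(X, j) = Add(Mul(-2, X), Mul(2, j)) (Function('w')(X, j) = Mul(2, Add(j, Mul(-1, X))) = Add(Mul(-2, X), Mul(2, j)))
Function('Q')(l) = Add(-278, l) (Function('Q')(l) = Add(l, -278) = Add(-278, l))
Function('u')(n) = 0 (Function('u')(n) = Mul(Add(Mul(-2, n), Mul(2, n)), Pow(-11, -1)) = Mul(0, Rational(-1, 11)) = 0)
Function('G')(a) = Mul(-830, a) (Function('G')(a) = Mul(-415, Add(a, Add(0, a))) = Mul(-415, Add(a, a)) = Mul(-415, Mul(2, a)) = Mul(-830, a))
Add(Function('G')(247), Function('Q')(512)) = Add(Mul(-830, 247), Add(-278, 512)) = Add(-205010, 234) = -204776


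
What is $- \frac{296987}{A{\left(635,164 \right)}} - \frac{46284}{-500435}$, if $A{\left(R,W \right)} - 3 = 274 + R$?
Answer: $- \frac{148580478337}{456396720} \approx -325.55$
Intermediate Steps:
$A{\left(R,W \right)} = 277 + R$ ($A{\left(R,W \right)} = 3 + \left(274 + R\right) = 277 + R$)
$- \frac{296987}{A{\left(635,164 \right)}} - \frac{46284}{-500435} = - \frac{296987}{277 + 635} - \frac{46284}{-500435} = - \frac{296987}{912} - - \frac{46284}{500435} = \left(-296987\right) \frac{1}{912} + \frac{46284}{500435} = - \frac{296987}{912} + \frac{46284}{500435} = - \frac{148580478337}{456396720}$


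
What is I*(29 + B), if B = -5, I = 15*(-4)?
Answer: -1440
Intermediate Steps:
I = -60
I*(29 + B) = -60*(29 - 5) = -60*24 = -1440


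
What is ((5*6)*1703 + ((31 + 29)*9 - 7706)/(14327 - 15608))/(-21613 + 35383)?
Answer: 32726728/8819685 ≈ 3.7106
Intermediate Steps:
((5*6)*1703 + ((31 + 29)*9 - 7706)/(14327 - 15608))/(-21613 + 35383) = (30*1703 + (60*9 - 7706)/(-1281))/13770 = (51090 + (540 - 7706)*(-1/1281))*(1/13770) = (51090 - 7166*(-1/1281))*(1/13770) = (51090 + 7166/1281)*(1/13770) = (65453456/1281)*(1/13770) = 32726728/8819685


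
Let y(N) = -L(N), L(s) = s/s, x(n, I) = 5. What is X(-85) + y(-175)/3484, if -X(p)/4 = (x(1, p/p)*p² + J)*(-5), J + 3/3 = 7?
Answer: 2517608079/3484 ≈ 7.2262e+5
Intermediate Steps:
L(s) = 1
J = 6 (J = -1 + 7 = 6)
y(N) = -1 (y(N) = -1*1 = -1)
X(p) = 120 + 100*p² (X(p) = -4*(5*p² + 6)*(-5) = -4*(6 + 5*p²)*(-5) = -4*(-30 - 25*p²) = 120 + 100*p²)
X(-85) + y(-175)/3484 = (120 + 100*(-85)²) - 1/3484 = (120 + 100*7225) - 1*1/3484 = (120 + 722500) - 1/3484 = 722620 - 1/3484 = 2517608079/3484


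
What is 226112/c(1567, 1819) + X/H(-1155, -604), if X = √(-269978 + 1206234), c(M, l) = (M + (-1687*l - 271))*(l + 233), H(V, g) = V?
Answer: -56528/1573554141 - 8*√14629/1155 ≈ -0.83779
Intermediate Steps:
c(M, l) = (233 + l)*(-271 + M - 1687*l) (c(M, l) = (M + (-271 - 1687*l))*(233 + l) = (-271 + M - 1687*l)*(233 + l) = (233 + l)*(-271 + M - 1687*l))
X = 8*√14629 (X = √936256 = 8*√14629 ≈ 967.60)
226112/c(1567, 1819) + X/H(-1155, -604) = 226112/(-63143 - 393342*1819 - 1687*1819² + 233*1567 + 1567*1819) + (8*√14629)/(-1155) = 226112/(-63143 - 715489098 - 1687*3308761 + 365111 + 2850373) + (8*√14629)*(-1/1155) = 226112/(-63143 - 715489098 - 5581879807 + 365111 + 2850373) - 8*√14629/1155 = 226112/(-6294216564) - 8*√14629/1155 = 226112*(-1/6294216564) - 8*√14629/1155 = -56528/1573554141 - 8*√14629/1155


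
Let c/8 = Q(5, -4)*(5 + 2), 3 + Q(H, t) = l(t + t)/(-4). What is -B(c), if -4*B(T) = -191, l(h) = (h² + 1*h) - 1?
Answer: -191/4 ≈ -47.750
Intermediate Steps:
l(h) = -1 + h + h² (l(h) = (h² + h) - 1 = (h + h²) - 1 = -1 + h + h²)
Q(H, t) = -11/4 - t² - t/2 (Q(H, t) = -3 + (-1 + (t + t) + (t + t)²)/(-4) = -3 + (-1 + 2*t + (2*t)²)*(-¼) = -3 + (-1 + 2*t + 4*t²)*(-¼) = -3 + (¼ - t² - t/2) = -11/4 - t² - t/2)
c = -938 (c = 8*((-11/4 - 1*(-4)² - ½*(-4))*(5 + 2)) = 8*((-11/4 - 1*16 + 2)*7) = 8*((-11/4 - 16 + 2)*7) = 8*(-67/4*7) = 8*(-469/4) = -938)
B(T) = 191/4 (B(T) = -¼*(-191) = 191/4)
-B(c) = -1*191/4 = -191/4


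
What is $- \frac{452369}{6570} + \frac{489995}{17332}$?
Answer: $- \frac{2310596179}{56935620} \approx -40.583$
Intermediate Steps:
$- \frac{452369}{6570} + \frac{489995}{17332} = - \frac{2310596179}{56935620}$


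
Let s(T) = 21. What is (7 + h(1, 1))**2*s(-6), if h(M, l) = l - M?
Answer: 1029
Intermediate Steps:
(7 + h(1, 1))**2*s(-6) = (7 + (1 - 1*1))**2*21 = (7 + (1 - 1))**2*21 = (7 + 0)**2*21 = 7**2*21 = 49*21 = 1029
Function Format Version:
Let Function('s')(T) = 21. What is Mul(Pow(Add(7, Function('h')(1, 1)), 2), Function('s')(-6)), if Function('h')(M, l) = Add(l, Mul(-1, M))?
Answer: 1029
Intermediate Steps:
Mul(Pow(Add(7, Function('h')(1, 1)), 2), Function('s')(-6)) = Mul(Pow(Add(7, Add(1, Mul(-1, 1))), 2), 21) = Mul(Pow(Add(7, Add(1, -1)), 2), 21) = Mul(Pow(Add(7, 0), 2), 21) = Mul(Pow(7, 2), 21) = Mul(49, 21) = 1029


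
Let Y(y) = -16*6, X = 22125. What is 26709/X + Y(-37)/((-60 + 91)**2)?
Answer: 7847783/7087375 ≈ 1.1073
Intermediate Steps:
Y(y) = -96
26709/X + Y(-37)/((-60 + 91)**2) = 26709/22125 - 96/(-60 + 91)**2 = 26709*(1/22125) - 96/(31**2) = 8903/7375 - 96/961 = 7847783/7087375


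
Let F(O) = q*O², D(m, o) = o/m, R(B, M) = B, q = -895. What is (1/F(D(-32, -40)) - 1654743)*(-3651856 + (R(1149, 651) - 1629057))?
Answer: 195482600234064724/22375 ≈ 8.7367e+12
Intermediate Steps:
F(O) = -895*O²
(1/F(D(-32, -40)) - 1654743)*(-3651856 + (R(1149, 651) - 1629057)) = (1/(-895*(-40/(-32))²) - 1654743)*(-3651856 + (1149 - 1629057)) = (1/(-895*(-40*(-1/32))²) - 1654743)*(-3651856 - 1627908) = (1/(-895*(5/4)²) - 1654743)*(-5279764) = (1/(-895*25/16) - 1654743)*(-5279764) = (1/(-22375/16) - 1654743)*(-5279764) = (-16/22375 - 1654743)*(-5279764) = -37024874641/22375*(-5279764) = 195482600234064724/22375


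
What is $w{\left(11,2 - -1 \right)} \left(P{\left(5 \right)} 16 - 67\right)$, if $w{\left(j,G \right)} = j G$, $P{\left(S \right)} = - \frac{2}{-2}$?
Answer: $-1683$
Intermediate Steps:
$P{\left(S \right)} = 1$ ($P{\left(S \right)} = \left(-2\right) \left(- \frac{1}{2}\right) = 1$)
$w{\left(j,G \right)} = G j$
$w{\left(11,2 - -1 \right)} \left(P{\left(5 \right)} 16 - 67\right) = \left(2 - -1\right) 11 \left(1 \cdot 16 - 67\right) = \left(2 + 1\right) 11 \left(16 - 67\right) = 3 \cdot 11 \left(-51\right) = 33 \left(-51\right) = -1683$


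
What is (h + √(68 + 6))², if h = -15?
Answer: (15 - √74)² ≈ 40.930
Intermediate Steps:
(h + √(68 + 6))² = (-15 + √(68 + 6))² = (-15 + √74)²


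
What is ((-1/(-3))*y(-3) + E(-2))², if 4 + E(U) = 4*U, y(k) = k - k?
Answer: 144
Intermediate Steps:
y(k) = 0
E(U) = -4 + 4*U
((-1/(-3))*y(-3) + E(-2))² = (-1/(-3)*0 + (-4 + 4*(-2)))² = (-1*(-⅓)*0 + (-4 - 8))² = ((⅓)*0 - 12)² = (0 - 12)² = (-12)² = 144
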